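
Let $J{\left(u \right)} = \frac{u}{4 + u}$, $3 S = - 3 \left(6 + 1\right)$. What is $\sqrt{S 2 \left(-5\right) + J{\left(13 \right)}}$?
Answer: $\frac{\sqrt{20451}}{17} \approx 8.4122$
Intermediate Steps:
$S = -7$ ($S = \frac{\left(-3\right) \left(6 + 1\right)}{3} = \frac{\left(-3\right) 7}{3} = \frac{1}{3} \left(-21\right) = -7$)
$\sqrt{S 2 \left(-5\right) + J{\left(13 \right)}} = \sqrt{\left(-7\right) 2 \left(-5\right) + \frac{13}{4 + 13}} = \sqrt{\left(-14\right) \left(-5\right) + \frac{13}{17}} = \sqrt{70 + 13 \cdot \frac{1}{17}} = \sqrt{70 + \frac{13}{17}} = \sqrt{\frac{1203}{17}} = \frac{\sqrt{20451}}{17}$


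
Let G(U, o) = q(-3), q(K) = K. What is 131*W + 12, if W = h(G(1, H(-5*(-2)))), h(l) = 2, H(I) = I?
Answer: 274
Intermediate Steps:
G(U, o) = -3
W = 2
131*W + 12 = 131*2 + 12 = 262 + 12 = 274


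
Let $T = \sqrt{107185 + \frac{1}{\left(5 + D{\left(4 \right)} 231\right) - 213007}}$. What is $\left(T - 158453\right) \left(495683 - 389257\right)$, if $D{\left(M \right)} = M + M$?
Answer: $-16863518978 + \frac{53213 \sqrt{4778951665568306}}{105577} \approx -1.6829 \cdot 10^{10}$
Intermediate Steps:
$D{\left(M \right)} = 2 M$
$T = \frac{\sqrt{4778951665568306}}{211154}$ ($T = \sqrt{107185 + \frac{1}{\left(5 + 2 \cdot 4 \cdot 231\right) - 213007}} = \sqrt{107185 + \frac{1}{\left(5 + 8 \cdot 231\right) - 213007}} = \sqrt{107185 + \frac{1}{\left(5 + 1848\right) - 213007}} = \sqrt{107185 + \frac{1}{1853 - 213007}} = \sqrt{107185 + \frac{1}{-211154}} = \sqrt{107185 - \frac{1}{211154}} = \sqrt{\frac{22632541489}{211154}} = \frac{\sqrt{4778951665568306}}{211154} \approx 327.39$)
$\left(T - 158453\right) \left(495683 - 389257\right) = \left(\frac{\sqrt{4778951665568306}}{211154} - 158453\right) \left(495683 - 389257\right) = \left(-158453 + \frac{\sqrt{4778951665568306}}{211154}\right) 106426 = -16863518978 + \frac{53213 \sqrt{4778951665568306}}{105577}$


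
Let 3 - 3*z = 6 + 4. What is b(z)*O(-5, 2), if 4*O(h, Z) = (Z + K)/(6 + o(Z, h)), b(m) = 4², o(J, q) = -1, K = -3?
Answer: -⅘ ≈ -0.80000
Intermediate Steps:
z = -7/3 (z = 1 - (6 + 4)/3 = 1 - ⅓*10 = 1 - 10/3 = -7/3 ≈ -2.3333)
b(m) = 16
O(h, Z) = -3/20 + Z/20 (O(h, Z) = ((Z - 3)/(6 - 1))/4 = ((-3 + Z)/5)/4 = ((-3 + Z)*(⅕))/4 = (-⅗ + Z/5)/4 = -3/20 + Z/20)
b(z)*O(-5, 2) = 16*(-3/20 + (1/20)*2) = 16*(-3/20 + ⅒) = 16*(-1/20) = -⅘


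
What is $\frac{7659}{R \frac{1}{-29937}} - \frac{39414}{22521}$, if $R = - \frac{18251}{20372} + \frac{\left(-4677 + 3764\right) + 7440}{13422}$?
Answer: $\frac{235324783441161665870}{420380281573} \approx 5.5979 \cdot 10^{8}$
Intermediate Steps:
$R = - \frac{55998439}{136716492}$ ($R = \left(-18251\right) \frac{1}{20372} + \left(-913 + 7440\right) \frac{1}{13422} = - \frac{18251}{20372} + 6527 \cdot \frac{1}{13422} = - \frac{18251}{20372} + \frac{6527}{13422} = - \frac{55998439}{136716492} \approx -0.4096$)
$\frac{7659}{R \frac{1}{-29937}} - \frac{39414}{22521} = \frac{7659}{\left(- \frac{55998439}{136716492}\right) \frac{1}{-29937}} - \frac{39414}{22521} = \frac{7659}{\left(- \frac{55998439}{136716492}\right) \left(- \frac{1}{29937}\right)} - \frac{13138}{7507} = \frac{7659}{\frac{55998439}{4092881621004}} - \frac{13138}{7507} = 7659 \cdot \frac{4092881621004}{55998439} - \frac{13138}{7507} = \frac{31347380335269636}{55998439} - \frac{13138}{7507} = \frac{235324783441161665870}{420380281573}$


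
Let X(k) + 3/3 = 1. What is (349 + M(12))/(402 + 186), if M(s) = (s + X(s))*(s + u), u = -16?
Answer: 43/84 ≈ 0.51190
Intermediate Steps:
X(k) = 0 (X(k) = -1 + 1 = 0)
M(s) = s*(-16 + s) (M(s) = (s + 0)*(s - 16) = s*(-16 + s))
(349 + M(12))/(402 + 186) = (349 + 12*(-16 + 12))/(402 + 186) = (349 + 12*(-4))/588 = (349 - 48)*(1/588) = 301*(1/588) = 43/84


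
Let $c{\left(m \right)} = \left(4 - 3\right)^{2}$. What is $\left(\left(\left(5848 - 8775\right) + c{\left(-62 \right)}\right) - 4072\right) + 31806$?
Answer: $24808$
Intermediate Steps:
$c{\left(m \right)} = 1$ ($c{\left(m \right)} = 1^{2} = 1$)
$\left(\left(\left(5848 - 8775\right) + c{\left(-62 \right)}\right) - 4072\right) + 31806 = \left(\left(\left(5848 - 8775\right) + 1\right) - 4072\right) + 31806 = \left(\left(-2927 + 1\right) - 4072\right) + 31806 = \left(-2926 - 4072\right) + 31806 = -6998 + 31806 = 24808$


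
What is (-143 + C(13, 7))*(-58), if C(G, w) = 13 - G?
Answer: 8294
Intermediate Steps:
(-143 + C(13, 7))*(-58) = (-143 + (13 - 1*13))*(-58) = (-143 + (13 - 13))*(-58) = (-143 + 0)*(-58) = -143*(-58) = 8294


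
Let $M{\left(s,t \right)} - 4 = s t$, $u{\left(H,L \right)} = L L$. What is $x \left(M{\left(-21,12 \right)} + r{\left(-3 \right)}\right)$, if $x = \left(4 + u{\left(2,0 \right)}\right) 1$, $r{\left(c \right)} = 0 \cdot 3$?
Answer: $-992$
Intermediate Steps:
$u{\left(H,L \right)} = L^{2}$
$M{\left(s,t \right)} = 4 + s t$
$r{\left(c \right)} = 0$
$x = 4$ ($x = \left(4 + 0^{2}\right) 1 = \left(4 + 0\right) 1 = 4 \cdot 1 = 4$)
$x \left(M{\left(-21,12 \right)} + r{\left(-3 \right)}\right) = 4 \left(\left(4 - 252\right) + 0\right) = 4 \left(-248 + 0\right) = 4 \left(-248\right) = -992$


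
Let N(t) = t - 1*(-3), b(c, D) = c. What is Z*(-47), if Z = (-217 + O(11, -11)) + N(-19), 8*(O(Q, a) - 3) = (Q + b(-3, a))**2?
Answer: 10434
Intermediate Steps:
N(t) = 3 + t (N(t) = t + 3 = 3 + t)
O(Q, a) = 3 + (-3 + Q)**2/8 (O(Q, a) = 3 + (Q - 3)**2/8 = 3 + (-3 + Q)**2/8)
Z = -222 (Z = (-217 + (3 + (-3 + 11)**2/8)) + (3 - 19) = (-217 + (3 + (1/8)*8**2)) - 16 = (-217 + (3 + (1/8)*64)) - 16 = (-217 + (3 + 8)) - 16 = (-217 + 11) - 16 = -206 - 16 = -222)
Z*(-47) = -222*(-47) = 10434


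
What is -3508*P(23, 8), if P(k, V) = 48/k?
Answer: -168384/23 ≈ -7321.0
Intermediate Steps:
-3508*P(23, 8) = -168384/23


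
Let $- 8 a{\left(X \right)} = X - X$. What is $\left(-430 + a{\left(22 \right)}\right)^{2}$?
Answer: $184900$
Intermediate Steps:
$a{\left(X \right)} = 0$ ($a{\left(X \right)} = - \frac{X - X}{8} = \left(- \frac{1}{8}\right) 0 = 0$)
$\left(-430 + a{\left(22 \right)}\right)^{2} = \left(-430 + 0\right)^{2} = \left(-430\right)^{2} = 184900$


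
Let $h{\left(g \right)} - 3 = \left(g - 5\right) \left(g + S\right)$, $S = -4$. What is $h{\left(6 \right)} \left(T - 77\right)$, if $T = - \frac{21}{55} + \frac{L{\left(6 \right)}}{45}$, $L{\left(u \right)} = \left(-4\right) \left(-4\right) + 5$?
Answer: $- \frac{12691}{33} \approx -384.58$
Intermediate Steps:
$L{\left(u \right)} = 21$ ($L{\left(u \right)} = 16 + 5 = 21$)
$h{\left(g \right)} = 3 + \left(-5 + g\right) \left(-4 + g\right)$ ($h{\left(g \right)} = 3 + \left(g - 5\right) \left(g - 4\right) = 3 + \left(-5 + g\right) \left(-4 + g\right)$)
$T = \frac{14}{165}$ ($T = - \frac{21}{55} + \frac{21}{45} = \left(-21\right) \frac{1}{55} + 21 \cdot \frac{1}{45} = - \frac{21}{55} + \frac{7}{15} = \frac{14}{165} \approx 0.084849$)
$h{\left(6 \right)} \left(T - 77\right) = \left(23 + 6^{2} - 54\right) \left(\frac{14}{165} - 77\right) = \left(23 + 36 - 54\right) \left(- \frac{12691}{165}\right) = 5 \left(- \frac{12691}{165}\right) = - \frac{12691}{33}$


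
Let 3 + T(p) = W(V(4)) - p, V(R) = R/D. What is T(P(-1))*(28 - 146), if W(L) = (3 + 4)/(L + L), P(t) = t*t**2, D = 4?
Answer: -177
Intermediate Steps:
P(t) = t**3
V(R) = R/4
W(L) = 7/(2*L) (W(L) = 7/((2*L)) = 7*(1/(2*L)) = 7/(2*L))
T(p) = 1/2 - p (T(p) = -3 + (7/(2*(((1/4)*4))) - p) = -3 + ((7/2)/1 - p) = -3 + ((7/2)*1 - p) = -3 + (7/2 - p) = 1/2 - p)
T(P(-1))*(28 - 146) = (1/2 - 1*(-1)**3)*(28 - 146) = (1/2 - 1*(-1))*(-118) = (1/2 + 1)*(-118) = (3/2)*(-118) = -177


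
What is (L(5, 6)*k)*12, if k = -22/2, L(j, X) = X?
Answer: -792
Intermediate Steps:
k = -11 (k = -22*½ = -11)
(L(5, 6)*k)*12 = (6*(-11))*12 = -66*12 = -792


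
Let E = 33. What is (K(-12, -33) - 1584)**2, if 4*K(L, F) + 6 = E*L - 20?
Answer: 11417641/4 ≈ 2.8544e+6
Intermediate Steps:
K(L, F) = -13/2 + 33*L/4 (K(L, F) = -3/2 + (33*L - 20)/4 = -3/2 + (-20 + 33*L)/4 = -3/2 + (-5 + 33*L/4) = -13/2 + 33*L/4)
(K(-12, -33) - 1584)**2 = ((-13/2 + (33/4)*(-12)) - 1584)**2 = ((-13/2 - 99) - 1584)**2 = (-211/2 - 1584)**2 = (-3379/2)**2 = 11417641/4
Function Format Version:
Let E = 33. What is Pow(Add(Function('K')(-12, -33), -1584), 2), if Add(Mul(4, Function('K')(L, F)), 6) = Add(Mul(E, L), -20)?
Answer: Rational(11417641, 4) ≈ 2.8544e+6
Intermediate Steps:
Function('K')(L, F) = Add(Rational(-13, 2), Mul(Rational(33, 4), L)) (Function('K')(L, F) = Add(Rational(-3, 2), Mul(Rational(1, 4), Add(Mul(33, L), -20))) = Add(Rational(-3, 2), Mul(Rational(1, 4), Add(-20, Mul(33, L)))) = Add(Rational(-3, 2), Add(-5, Mul(Rational(33, 4), L))) = Add(Rational(-13, 2), Mul(Rational(33, 4), L)))
Pow(Add(Function('K')(-12, -33), -1584), 2) = Pow(Add(Add(Rational(-13, 2), Mul(Rational(33, 4), -12)), -1584), 2) = Pow(Add(Add(Rational(-13, 2), -99), -1584), 2) = Pow(Add(Rational(-211, 2), -1584), 2) = Pow(Rational(-3379, 2), 2) = Rational(11417641, 4)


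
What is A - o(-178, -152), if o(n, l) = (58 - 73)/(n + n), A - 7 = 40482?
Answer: 14414069/356 ≈ 40489.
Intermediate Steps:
A = 40489 (A = 7 + 40482 = 40489)
o(n, l) = -15/(2*n) (o(n, l) = -15*1/(2*n) = -15/(2*n))
A - o(-178, -152) = 40489 - (-15)/(2*(-178)) = 40489 - (-15)*(-1)/(2*178) = 40489 - 1*15/356 = 40489 - 15/356 = 14414069/356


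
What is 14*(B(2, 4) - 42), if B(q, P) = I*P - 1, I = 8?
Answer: -154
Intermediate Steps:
B(q, P) = -1 + 8*P (B(q, P) = 8*P - 1 = -1 + 8*P)
14*(B(2, 4) - 42) = 14*((-1 + 8*4) - 42) = 14*((-1 + 32) - 42) = 14*(31 - 42) = 14*(-11) = -154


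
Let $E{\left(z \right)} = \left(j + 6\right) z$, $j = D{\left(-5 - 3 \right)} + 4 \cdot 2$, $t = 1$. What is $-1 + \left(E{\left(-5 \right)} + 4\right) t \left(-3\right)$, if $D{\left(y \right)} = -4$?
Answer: $137$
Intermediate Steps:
$j = 4$ ($j = -4 + 4 \cdot 2 = -4 + 8 = 4$)
$E{\left(z \right)} = 10 z$ ($E{\left(z \right)} = \left(4 + 6\right) z = 10 z$)
$-1 + \left(E{\left(-5 \right)} + 4\right) t \left(-3\right) = -1 + \left(10 \left(-5\right) + 4\right) 1 \left(-3\right) = -1 + \left(-50 + 4\right) 1 \left(-3\right) = -1 + \left(-46\right) 1 \left(-3\right) = -1 - -138 = -1 + 138 = 137$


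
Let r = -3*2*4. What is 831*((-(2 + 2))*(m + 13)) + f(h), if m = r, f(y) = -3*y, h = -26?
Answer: 36642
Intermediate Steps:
r = -24 (r = -6*4 = -24)
m = -24
831*((-(2 + 2))*(m + 13)) + f(h) = 831*((-(2 + 2))*(-24 + 13)) - 3*(-26) = 831*(-1*4*(-11)) + 78 = 831*(-4*(-11)) + 78 = 831*44 + 78 = 36564 + 78 = 36642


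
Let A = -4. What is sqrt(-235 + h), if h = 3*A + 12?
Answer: I*sqrt(235) ≈ 15.33*I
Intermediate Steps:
h = 0 (h = 3*(-4) + 12 = -12 + 12 = 0)
sqrt(-235 + h) = sqrt(-235 + 0) = sqrt(-235) = I*sqrt(235)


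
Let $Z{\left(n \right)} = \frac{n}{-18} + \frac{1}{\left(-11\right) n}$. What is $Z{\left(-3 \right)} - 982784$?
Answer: $- \frac{64863731}{66} \approx -9.8278 \cdot 10^{5}$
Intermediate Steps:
$Z{\left(n \right)} = - \frac{1}{11 n} - \frac{n}{18}$ ($Z{\left(n \right)} = n \left(- \frac{1}{18}\right) - \frac{1}{11 n} = - \frac{n}{18} - \frac{1}{11 n} = - \frac{1}{11 n} - \frac{n}{18}$)
$Z{\left(-3 \right)} - 982784 = \left(- \frac{1}{11 \left(-3\right)} - - \frac{1}{6}\right) - 982784 = \left(\left(- \frac{1}{11}\right) \left(- \frac{1}{3}\right) + \frac{1}{6}\right) - 982784 = \left(\frac{1}{33} + \frac{1}{6}\right) - 982784 = \frac{13}{66} - 982784 = - \frac{64863731}{66}$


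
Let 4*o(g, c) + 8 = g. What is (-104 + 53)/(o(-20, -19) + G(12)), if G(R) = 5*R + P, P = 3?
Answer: -51/56 ≈ -0.91071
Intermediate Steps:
o(g, c) = -2 + g/4
G(R) = 3 + 5*R (G(R) = 5*R + 3 = 3 + 5*R)
(-104 + 53)/(o(-20, -19) + G(12)) = (-104 + 53)/((-2 + (¼)*(-20)) + (3 + 5*12)) = -51/((-2 - 5) + (3 + 60)) = -51/(-7 + 63) = -51/56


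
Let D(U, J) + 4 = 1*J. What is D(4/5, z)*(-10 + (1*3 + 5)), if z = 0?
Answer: 8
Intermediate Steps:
D(U, J) = -4 + J (D(U, J) = -4 + 1*J = -4 + J)
D(4/5, z)*(-10 + (1*3 + 5)) = (-4 + 0)*(-10 + (1*3 + 5)) = -4*(-10 + (3 + 5)) = -4*(-10 + 8) = -4*(-2) = 8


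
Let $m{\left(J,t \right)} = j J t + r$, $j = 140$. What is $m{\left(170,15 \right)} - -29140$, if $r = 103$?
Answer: $386243$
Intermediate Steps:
$m{\left(J,t \right)} = 103 + 140 J t$ ($m{\left(J,t \right)} = 140 J t + 103 = 103 + 140 J t$)
$m{\left(170,15 \right)} - -29140 = \left(103 + 140 \cdot 170 \cdot 15\right) - -29140 = \left(103 + 357000\right) + 29140 = 357103 + 29140 = 386243$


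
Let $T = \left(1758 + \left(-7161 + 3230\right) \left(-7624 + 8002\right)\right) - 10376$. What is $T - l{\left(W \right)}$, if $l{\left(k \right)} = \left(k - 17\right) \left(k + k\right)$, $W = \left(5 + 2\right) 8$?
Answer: $-1498904$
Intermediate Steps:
$W = 56$ ($W = 7 \cdot 8 = 56$)
$l{\left(k \right)} = 2 k \left(-17 + k\right)$ ($l{\left(k \right)} = \left(-17 + k\right) 2 k = 2 k \left(-17 + k\right)$)
$T = -1494536$ ($T = \left(1758 - 1485918\right) - 10376 = -1484160 - 10376 = -1494536$)
$T - l{\left(W \right)} = -1494536 - 2 \cdot 56 \left(-17 + 56\right) = -1494536 - 2 \cdot 56 \cdot 39 = -1494536 - 4368 = -1498904$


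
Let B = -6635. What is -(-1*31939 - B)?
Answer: 25304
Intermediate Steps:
-(-1*31939 - B) = -(-1*31939 - 1*(-6635)) = -(-31939 + 6635) = -1*(-25304) = 25304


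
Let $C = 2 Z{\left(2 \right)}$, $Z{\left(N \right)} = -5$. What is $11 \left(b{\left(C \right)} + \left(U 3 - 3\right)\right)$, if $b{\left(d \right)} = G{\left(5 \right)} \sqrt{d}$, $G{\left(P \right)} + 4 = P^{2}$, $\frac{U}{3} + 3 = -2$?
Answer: $-528 + 231 i \sqrt{10} \approx -528.0 + 730.49 i$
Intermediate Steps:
$U = -15$ ($U = -9 + 3 \left(-2\right) = -9 - 6 = -15$)
$G{\left(P \right)} = -4 + P^{2}$
$C = -10$ ($C = 2 \left(-5\right) = -10$)
$b{\left(d \right)} = 21 \sqrt{d}$ ($b{\left(d \right)} = \left(-4 + 5^{2}\right) \sqrt{d} = \left(-4 + 25\right) \sqrt{d} = 21 \sqrt{d}$)
$11 \left(b{\left(C \right)} + \left(U 3 - 3\right)\right) = 11 \left(21 \sqrt{-10} - 48\right) = 11 \left(21 i \sqrt{10} - 48\right) = 11 \left(-48 + 21 i \sqrt{10}\right) = -528 + 231 i \sqrt{10}$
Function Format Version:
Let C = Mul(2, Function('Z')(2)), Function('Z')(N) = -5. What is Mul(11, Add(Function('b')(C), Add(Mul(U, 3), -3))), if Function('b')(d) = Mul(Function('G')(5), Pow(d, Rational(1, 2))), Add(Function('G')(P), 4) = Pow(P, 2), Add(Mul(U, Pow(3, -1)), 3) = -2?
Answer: Add(-528, Mul(231, I, Pow(10, Rational(1, 2)))) ≈ Add(-528.00, Mul(730.49, I))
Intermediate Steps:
U = -15 (U = Add(-9, Mul(3, -2)) = Add(-9, -6) = -15)
Function('G')(P) = Add(-4, Pow(P, 2))
C = -10 (C = Mul(2, -5) = -10)
Function('b')(d) = Mul(21, Pow(d, Rational(1, 2))) (Function('b')(d) = Mul(Add(-4, Pow(5, 2)), Pow(d, Rational(1, 2))) = Mul(Add(-4, 25), Pow(d, Rational(1, 2))) = Mul(21, Pow(d, Rational(1, 2))))
Mul(11, Add(Function('b')(C), Add(Mul(U, 3), -3))) = Mul(11, Add(Mul(21, Pow(-10, Rational(1, 2))), Add(Mul(-15, 3), -3))) = Mul(11, Add(Mul(21, Mul(I, Pow(10, Rational(1, 2)))), Add(-45, -3))) = Mul(11, Add(Mul(21, I, Pow(10, Rational(1, 2))), -48)) = Mul(11, Add(-48, Mul(21, I, Pow(10, Rational(1, 2))))) = Add(-528, Mul(231, I, Pow(10, Rational(1, 2))))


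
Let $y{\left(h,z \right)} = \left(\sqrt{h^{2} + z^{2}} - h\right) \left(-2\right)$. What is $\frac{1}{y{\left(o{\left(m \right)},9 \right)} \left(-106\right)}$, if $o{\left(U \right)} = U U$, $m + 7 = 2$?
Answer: $\frac{25}{17172} + \frac{\sqrt{706}}{17172} \approx 0.0030032$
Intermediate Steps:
$m = -5$ ($m = -7 + 2 = -5$)
$o{\left(U \right)} = U^{2}$
$y{\left(h,z \right)} = - 2 \sqrt{h^{2} + z^{2}} + 2 h$
$\frac{1}{y{\left(o{\left(m \right)},9 \right)} \left(-106\right)} = \frac{1}{\left(- 2 \sqrt{\left(\left(-5\right)^{2}\right)^{2} + 9^{2}} + 2 \left(-5\right)^{2}\right) \left(-106\right)} = \frac{1}{\left(- 2 \sqrt{25^{2} + 81} + 2 \cdot 25\right) \left(-106\right)} = \frac{1}{\left(- 2 \sqrt{625 + 81} + 50\right) \left(-106\right)} = \frac{1}{\left(- 2 \sqrt{706} + 50\right) \left(-106\right)} = \frac{1}{\left(50 - 2 \sqrt{706}\right) \left(-106\right)} = \frac{1}{-5300 + 212 \sqrt{706}}$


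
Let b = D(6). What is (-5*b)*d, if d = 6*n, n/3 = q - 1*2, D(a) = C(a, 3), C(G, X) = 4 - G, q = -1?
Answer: -540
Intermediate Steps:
D(a) = 4 - a
b = -2 (b = 4 - 1*6 = 4 - 6 = -2)
n = -9 (n = 3*(-1 - 1*2) = 3*(-1 - 2) = 3*(-3) = -9)
d = -54 (d = 6*(-9) = -54)
(-5*b)*d = -5*(-2)*(-54) = 10*(-54) = -540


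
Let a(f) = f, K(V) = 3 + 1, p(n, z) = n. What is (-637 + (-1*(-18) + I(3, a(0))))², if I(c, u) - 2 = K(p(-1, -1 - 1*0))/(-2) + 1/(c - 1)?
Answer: 1530169/4 ≈ 3.8254e+5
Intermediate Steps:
K(V) = 4
I(c, u) = 1/(-1 + c) (I(c, u) = 2 + (4/(-2) + 1/(c - 1)) = 2 + (4*(-½) + 1/(-1 + c)) = 2 + (-2 + 1/(-1 + c)) = 1/(-1 + c))
(-637 + (-1*(-18) + I(3, a(0))))² = (-637 + (-1*(-18) + 1/(-1 + 3)))² = (-637 + (18 + 1/2))² = (-637 + (18 + ½))² = (-637 + 37/2)² = (-1237/2)² = 1530169/4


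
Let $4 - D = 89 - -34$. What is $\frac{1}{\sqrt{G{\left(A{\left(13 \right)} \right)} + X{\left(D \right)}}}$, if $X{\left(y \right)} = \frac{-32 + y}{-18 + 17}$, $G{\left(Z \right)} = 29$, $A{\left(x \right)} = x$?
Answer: $\frac{\sqrt{5}}{30} \approx 0.074536$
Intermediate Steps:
$D = -119$ ($D = 4 - \left(89 - -34\right) = 4 - \left(89 + 34\right) = 4 - 123 = -119$)
$X{\left(y \right)} = 32 - y$ ($X{\left(y \right)} = \frac{-32 + y}{-1} = \left(-32 + y\right) \left(-1\right) = 32 - y$)
$\frac{1}{\sqrt{G{\left(A{\left(13 \right)} \right)} + X{\left(D \right)}}} = \frac{1}{\sqrt{29 + \left(32 - -119\right)}} = \frac{1}{\sqrt{29 + \left(32 + 119\right)}} = \frac{1}{\sqrt{29 + 151}} = \frac{1}{\sqrt{180}} = \frac{1}{6 \sqrt{5}} = \frac{\sqrt{5}}{30}$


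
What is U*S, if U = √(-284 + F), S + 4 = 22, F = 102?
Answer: 18*I*√182 ≈ 242.83*I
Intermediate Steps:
S = 18 (S = -4 + 22 = 18)
U = I*√182 (U = √(-284 + 102) = √(-182) = I*√182 ≈ 13.491*I)
U*S = (I*√182)*18 = 18*I*√182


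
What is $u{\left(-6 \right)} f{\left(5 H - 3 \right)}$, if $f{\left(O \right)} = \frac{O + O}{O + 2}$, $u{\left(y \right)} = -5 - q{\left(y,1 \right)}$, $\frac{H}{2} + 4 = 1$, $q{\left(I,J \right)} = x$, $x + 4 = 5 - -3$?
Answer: $- \frac{594}{31} \approx -19.161$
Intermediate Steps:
$x = 4$ ($x = -4 + \left(5 - -3\right) = -4 + \left(5 + 3\right) = -4 + 8 = 4$)
$q{\left(I,J \right)} = 4$
$H = -6$ ($H = -8 + 2 \cdot 1 = -8 + 2 = -6$)
$u{\left(y \right)} = -9$ ($u{\left(y \right)} = -5 - 4 = -9$)
$f{\left(O \right)} = \frac{2 O}{2 + O}$
$u{\left(-6 \right)} f{\left(5 H - 3 \right)} = - 9 \frac{2 \left(5 \left(-6\right) - 3\right)}{2 + \left(5 \left(-6\right) - 3\right)} = - 9 \frac{2 \left(-30 - 3\right)}{2 - 33} = - 9 \cdot 2 \left(-33\right) \frac{1}{2 - 33} = - 9 \cdot 2 \left(-33\right) \frac{1}{-31} = - 9 \cdot 2 \left(-33\right) \left(- \frac{1}{31}\right) = \left(-9\right) \frac{66}{31} = - \frac{594}{31}$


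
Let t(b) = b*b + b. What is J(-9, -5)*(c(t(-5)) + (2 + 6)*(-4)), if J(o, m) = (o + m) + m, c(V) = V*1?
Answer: 228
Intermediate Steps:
t(b) = b + b² (t(b) = b² + b = b + b²)
c(V) = V
J(o, m) = o + 2*m (J(o, m) = (m + o) + m = o + 2*m)
J(-9, -5)*(c(t(-5)) + (2 + 6)*(-4)) = (-9 + 2*(-5))*(-5*(1 - 5) + (2 + 6)*(-4)) = (-9 - 10)*(-5*(-4) + 8*(-4)) = -19*(20 - 32) = -19*(-12) = 228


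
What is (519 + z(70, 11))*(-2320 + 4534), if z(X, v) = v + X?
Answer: 1328400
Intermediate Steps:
z(X, v) = X + v
(519 + z(70, 11))*(-2320 + 4534) = (519 + (70 + 11))*(-2320 + 4534) = (519 + 81)*2214 = 600*2214 = 1328400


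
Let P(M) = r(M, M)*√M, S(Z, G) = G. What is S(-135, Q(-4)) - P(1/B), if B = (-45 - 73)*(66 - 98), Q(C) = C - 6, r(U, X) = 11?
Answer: -10 - 11*√59/472 ≈ -10.179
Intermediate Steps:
Q(C) = -6 + C
B = 3776 (B = -118*(-32) = 3776)
P(M) = 11*√M
S(-135, Q(-4)) - P(1/B) = (-6 - 4) - 11*√(1/3776) = -10 - 11*√(1/3776) = -10 - 11*√59/472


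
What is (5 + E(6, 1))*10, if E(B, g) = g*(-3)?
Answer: 20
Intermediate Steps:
E(B, g) = -3*g
(5 + E(6, 1))*10 = (5 - 3*1)*10 = (5 - 3)*10 = 2*10 = 20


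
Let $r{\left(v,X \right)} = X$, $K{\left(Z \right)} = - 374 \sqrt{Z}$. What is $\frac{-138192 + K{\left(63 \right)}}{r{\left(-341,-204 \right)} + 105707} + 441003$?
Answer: $\frac{46527001317}{105503} - \frac{1122 \sqrt{7}}{105503} \approx 4.41 \cdot 10^{5}$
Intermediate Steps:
$\frac{-138192 + K{\left(63 \right)}}{r{\left(-341,-204 \right)} + 105707} + 441003 = \frac{-138192 - 374 \sqrt{63}}{-204 + 105707} + 441003 = \frac{-138192 - 374 \cdot 3 \sqrt{7}}{105503} + 441003 = \left(-138192 - 1122 \sqrt{7}\right) \frac{1}{105503} + 441003 = \left(- \frac{138192}{105503} - \frac{1122 \sqrt{7}}{105503}\right) + 441003 = \frac{46527001317}{105503} - \frac{1122 \sqrt{7}}{105503}$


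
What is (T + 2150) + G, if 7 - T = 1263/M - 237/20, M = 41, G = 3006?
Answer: 4218117/820 ≈ 5144.0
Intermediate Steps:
T = -9803/820 (T = 7 - (1263/41 - 237/20) = 7 - 1*15543/820 = 7 - 15543/820 = -9803/820 ≈ -11.955)
(T + 2150) + G = (-9803/820 + 2150) + 3006 = 1753197/820 + 3006 = 4218117/820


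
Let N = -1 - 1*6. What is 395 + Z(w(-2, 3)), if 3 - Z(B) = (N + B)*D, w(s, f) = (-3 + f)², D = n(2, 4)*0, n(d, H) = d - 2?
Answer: 398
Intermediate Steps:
N = -7 (N = -1 - 6 = -7)
n(d, H) = -2 + d
D = 0 (D = (-2 + 2)*0 = 0*0 = 0)
Z(B) = 3 (Z(B) = 3 - (-7 + B)*0 = 3 - 1*0 = 3 + 0 = 3)
395 + Z(w(-2, 3)) = 395 + 3 = 398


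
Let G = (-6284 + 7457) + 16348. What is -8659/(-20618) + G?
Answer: 361256637/20618 ≈ 17521.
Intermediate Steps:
G = 17521 (G = 1173 + 16348 = 17521)
-8659/(-20618) + G = -8659/(-20618) + 17521 = -8659*(-1/20618) + 17521 = 8659/20618 + 17521 = 361256637/20618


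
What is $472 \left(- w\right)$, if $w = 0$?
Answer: $0$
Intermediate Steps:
$472 \left(- w\right) = 472 \left(\left(-1\right) 0\right) = 472 \cdot 0 = 0$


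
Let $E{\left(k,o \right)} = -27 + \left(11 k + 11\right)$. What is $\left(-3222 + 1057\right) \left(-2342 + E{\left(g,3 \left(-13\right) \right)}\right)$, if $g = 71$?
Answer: $3414205$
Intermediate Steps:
$E{\left(k,o \right)} = -16 + 11 k$ ($E{\left(k,o \right)} = -27 + \left(11 + 11 k\right) = -16 + 11 k$)
$\left(-3222 + 1057\right) \left(-2342 + E{\left(g,3 \left(-13\right) \right)}\right) = \left(-3222 + 1057\right) \left(-2342 + \left(-16 + 11 \cdot 71\right)\right) = - 2165 \left(-2342 + \left(-16 + 781\right)\right) = - 2165 \left(-2342 + 765\right) = \left(-2165\right) \left(-1577\right) = 3414205$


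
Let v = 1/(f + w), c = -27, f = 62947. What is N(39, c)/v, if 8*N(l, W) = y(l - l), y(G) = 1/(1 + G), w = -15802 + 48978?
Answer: 96123/8 ≈ 12015.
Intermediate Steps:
w = 33176
N(l, W) = 1/8 (N(l, W) = 1/(8*(1 + (l - l))) = 1/(8*(1 + 0)) = (1/8)/1 = (1/8)*1 = 1/8)
v = 1/96123 (v = 1/(62947 + 33176) = 1/96123 ≈ 1.0403e-5)
N(39, c)/v = 1/(8*(1/96123)) = (1/8)*96123 = 96123/8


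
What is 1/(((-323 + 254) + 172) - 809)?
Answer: -1/706 ≈ -0.0014164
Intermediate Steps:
1/(((-323 + 254) + 172) - 809) = 1/((-69 + 172) - 809) = 1/(103 - 809) = 1/(-706) = -1/706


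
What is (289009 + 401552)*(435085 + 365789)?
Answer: 553052350314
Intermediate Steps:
(289009 + 401552)*(435085 + 365789) = 690561*800874 = 553052350314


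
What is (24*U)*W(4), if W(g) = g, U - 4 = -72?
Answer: -6528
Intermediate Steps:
U = -68 (U = 4 - 72 = -68)
(24*U)*W(4) = (24*(-68))*4 = -1632*4 = -6528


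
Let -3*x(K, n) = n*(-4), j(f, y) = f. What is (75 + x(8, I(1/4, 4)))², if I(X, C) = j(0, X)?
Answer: 5625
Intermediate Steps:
I(X, C) = 0
x(K, n) = 4*n/3 (x(K, n) = -n*(-4)/3 = -(-4)*n/3 = 4*n/3)
(75 + x(8, I(1/4, 4)))² = (75 + (4/3)*0)² = (75 + 0)² = 75² = 5625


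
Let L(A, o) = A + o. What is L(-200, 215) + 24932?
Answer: 24947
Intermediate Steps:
L(-200, 215) + 24932 = (-200 + 215) + 24932 = 15 + 24932 = 24947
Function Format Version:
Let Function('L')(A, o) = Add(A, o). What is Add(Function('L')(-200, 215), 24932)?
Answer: 24947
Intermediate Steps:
Add(Function('L')(-200, 215), 24932) = Add(Add(-200, 215), 24932) = Add(15, 24932) = 24947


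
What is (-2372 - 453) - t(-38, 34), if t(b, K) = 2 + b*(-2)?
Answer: -2903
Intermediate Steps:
t(b, K) = 2 - 2*b
(-2372 - 453) - t(-38, 34) = (-2372 - 453) - (2 - 2*(-38)) = -2825 - (2 + 76) = -2825 - 1*78 = -2825 - 78 = -2903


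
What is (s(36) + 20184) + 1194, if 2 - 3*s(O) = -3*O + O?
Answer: 64208/3 ≈ 21403.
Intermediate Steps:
s(O) = ⅔ + 2*O/3 (s(O) = ⅔ - (-3*O + O)/3 = ⅔ - (-2)*O/3 = ⅔ + 2*O/3)
(s(36) + 20184) + 1194 = ((⅔ + (⅔)*36) + 20184) + 1194 = ((⅔ + 24) + 20184) + 1194 = (74/3 + 20184) + 1194 = 60626/3 + 1194 = 64208/3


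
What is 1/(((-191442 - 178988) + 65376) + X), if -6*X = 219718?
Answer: -3/1025021 ≈ -2.9268e-6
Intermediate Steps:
X = -109859/3 (X = -1/6*219718 = -109859/3 ≈ -36620.)
1/(((-191442 - 178988) + 65376) + X) = 1/(((-191442 - 178988) + 65376) - 109859/3) = 1/((-370430 + 65376) - 109859/3) = 1/(-305054 - 109859/3) = 1/(-1025021/3) = -3/1025021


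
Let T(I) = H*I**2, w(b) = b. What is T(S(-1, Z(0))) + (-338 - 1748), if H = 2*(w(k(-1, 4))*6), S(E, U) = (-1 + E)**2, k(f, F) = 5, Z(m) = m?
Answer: -1126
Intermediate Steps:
H = 60 (H = 2*(5*6) = 2*30 = 60)
T(I) = 60*I**2
T(S(-1, Z(0))) + (-338 - 1748) = 60*((-1 - 1)**2)**2 + (-338 - 1748) = 60*((-2)**2)**2 - 2086 = 60*4**2 - 2086 = 60*16 - 2086 = 960 - 2086 = -1126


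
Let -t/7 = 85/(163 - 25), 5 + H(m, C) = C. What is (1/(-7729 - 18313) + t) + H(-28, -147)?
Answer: -140438030/898449 ≈ -156.31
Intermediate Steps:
H(m, C) = -5 + C
t = -595/138 (t = -595/(163 - 25) = -595/138 ≈ -4.3116)
(1/(-7729 - 18313) + t) + H(-28, -147) = (1/(-7729 - 18313) - 595/138) + (-5 - 147) = (1/(-26042) - 595/138) - 152 = (-1/26042 - 595/138) - 152 = -3873782/898449 - 152 = -140438030/898449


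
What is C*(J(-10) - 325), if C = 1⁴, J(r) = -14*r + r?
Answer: -195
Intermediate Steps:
J(r) = -13*r
C = 1
C*(J(-10) - 325) = 1*(-13*(-10) - 325) = 1*(130 - 325) = 1*(-195) = -195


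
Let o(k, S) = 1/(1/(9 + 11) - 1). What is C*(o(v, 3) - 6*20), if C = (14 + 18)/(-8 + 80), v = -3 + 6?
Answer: -9200/171 ≈ -53.801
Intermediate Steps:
v = 3
C = 4/9 (C = 32/72 = 32*(1/72) = 4/9 ≈ 0.44444)
o(k, S) = -20/19 (o(k, S) = 1/(1/20 - 1) = 1/(-19/20) = -20/19)
C*(o(v, 3) - 6*20) = 4*(-20/19 - 6*20)/9 = 4*(-20/19 - 120)/9 = (4/9)*(-2300/19) = -9200/171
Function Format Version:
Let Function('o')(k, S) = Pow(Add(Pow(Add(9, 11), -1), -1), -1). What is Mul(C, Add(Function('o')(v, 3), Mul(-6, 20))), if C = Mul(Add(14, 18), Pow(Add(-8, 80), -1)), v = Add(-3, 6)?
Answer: Rational(-9200, 171) ≈ -53.801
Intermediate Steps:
v = 3
C = Rational(4, 9) (C = Mul(32, Pow(72, -1)) = Mul(32, Rational(1, 72)) = Rational(4, 9) ≈ 0.44444)
Function('o')(k, S) = Rational(-20, 19) (Function('o')(k, S) = Pow(Add(Pow(20, -1), -1), -1) = Pow(Add(Rational(1, 20), -1), -1) = Pow(Rational(-19, 20), -1) = Rational(-20, 19))
Mul(C, Add(Function('o')(v, 3), Mul(-6, 20))) = Mul(Rational(4, 9), Add(Rational(-20, 19), Mul(-6, 20))) = Mul(Rational(4, 9), Add(Rational(-20, 19), -120)) = Mul(Rational(4, 9), Rational(-2300, 19)) = Rational(-9200, 171)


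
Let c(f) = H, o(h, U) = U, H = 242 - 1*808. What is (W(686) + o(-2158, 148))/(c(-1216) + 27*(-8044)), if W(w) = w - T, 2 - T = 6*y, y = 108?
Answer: -740/108877 ≈ -0.0067967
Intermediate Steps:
T = -646 (T = 2 - 6*108 = 2 - 1*648 = 2 - 648 = -646)
H = -566 (H = 242 - 808 = -566)
W(w) = 646 + w (W(w) = w - 1*(-646) = w + 646 = 646 + w)
c(f) = -566
(W(686) + o(-2158, 148))/(c(-1216) + 27*(-8044)) = ((646 + 686) + 148)/(-566 + 27*(-8044)) = (1332 + 148)/(-566 - 217188) = 1480/(-217754) = 1480*(-1/217754) = -740/108877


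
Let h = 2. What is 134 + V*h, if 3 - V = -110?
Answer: 360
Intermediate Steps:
V = 113 (V = 3 - 1*(-110) = 3 + 110 = 113)
134 + V*h = 134 + 113*2 = 134 + 226 = 360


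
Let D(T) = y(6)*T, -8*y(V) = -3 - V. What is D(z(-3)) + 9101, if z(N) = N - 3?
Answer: 36377/4 ≈ 9094.3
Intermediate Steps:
z(N) = -3 + N
y(V) = 3/8 + V/8 (y(V) = -(-3 - V)/8 = 3/8 + V/8)
D(T) = 9*T/8 (D(T) = (3/8 + (⅛)*6)*T = (3/8 + ¾)*T = 9*T/8)
D(z(-3)) + 9101 = 9*(-3 - 3)/8 + 9101 = (9/8)*(-6) + 9101 = -27/4 + 9101 = 36377/4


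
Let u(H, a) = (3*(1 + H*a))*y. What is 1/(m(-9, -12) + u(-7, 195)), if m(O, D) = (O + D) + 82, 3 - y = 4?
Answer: 1/4153 ≈ 0.00024079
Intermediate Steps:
y = -1 (y = 3 - 1*4 = 3 - 4 = -1)
m(O, D) = 82 + D + O (m(O, D) = (D + O) + 82 = 82 + D + O)
u(H, a) = -3 - 3*H*a (u(H, a) = (3*(1 + H*a))*(-1) = (3 + 3*H*a)*(-1) = -3 - 3*H*a)
1/(m(-9, -12) + u(-7, 195)) = 1/((82 - 12 - 9) + (-3 - 3*(-7)*195)) = 1/(61 + (-3 + 4095)) = 1/(61 + 4092) = 1/4153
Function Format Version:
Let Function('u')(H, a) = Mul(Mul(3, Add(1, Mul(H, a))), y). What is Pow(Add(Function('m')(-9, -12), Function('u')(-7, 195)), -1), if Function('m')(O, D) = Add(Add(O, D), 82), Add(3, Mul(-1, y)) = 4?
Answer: Rational(1, 4153) ≈ 0.00024079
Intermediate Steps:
y = -1 (y = Add(3, Mul(-1, 4)) = Add(3, -4) = -1)
Function('m')(O, D) = Add(82, D, O) (Function('m')(O, D) = Add(Add(D, O), 82) = Add(82, D, O))
Function('u')(H, a) = Add(-3, Mul(-3, H, a)) (Function('u')(H, a) = Mul(Mul(3, Add(1, Mul(H, a))), -1) = Mul(Add(3, Mul(3, H, a)), -1) = Add(-3, Mul(-3, H, a)))
Pow(Add(Function('m')(-9, -12), Function('u')(-7, 195)), -1) = Pow(Add(Add(82, -12, -9), Add(-3, Mul(-3, -7, 195))), -1) = Pow(Add(61, Add(-3, 4095)), -1) = Pow(Add(61, 4092), -1) = Pow(4153, -1) = Rational(1, 4153)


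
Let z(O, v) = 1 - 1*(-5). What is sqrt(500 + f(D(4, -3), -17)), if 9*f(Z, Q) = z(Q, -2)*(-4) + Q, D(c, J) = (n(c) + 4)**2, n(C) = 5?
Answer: 7*sqrt(91)/3 ≈ 22.259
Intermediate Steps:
z(O, v) = 6 (z(O, v) = 1 + 5 = 6)
D(c, J) = 81 (D(c, J) = (5 + 4)**2 = 9**2 = 81)
f(Z, Q) = -8/3 + Q/9 (f(Z, Q) = (6*(-4) + Q)/9 = (-24 + Q)/9 = -8/3 + Q/9)
sqrt(500 + f(D(4, -3), -17)) = sqrt(500 + (-8/3 + (1/9)*(-17))) = sqrt(500 + (-8/3 - 17/9)) = sqrt(500 - 41/9) = sqrt(4459/9) = 7*sqrt(91)/3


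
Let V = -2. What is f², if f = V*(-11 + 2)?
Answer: 324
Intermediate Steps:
f = 18 (f = -2*(-11 + 2) = -2*(-9) = 18)
f² = 18² = 324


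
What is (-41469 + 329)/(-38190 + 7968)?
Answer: 20570/15111 ≈ 1.3613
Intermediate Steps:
(-41469 + 329)/(-38190 + 7968) = -41140/(-30222) = -41140*(-1/30222) = 20570/15111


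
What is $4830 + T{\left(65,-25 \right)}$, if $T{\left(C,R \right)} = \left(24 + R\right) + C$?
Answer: $4894$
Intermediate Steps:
$T{\left(C,R \right)} = 24 + C + R$
$4830 + T{\left(65,-25 \right)} = 4830 + \left(24 + 65 - 25\right) = 4830 + 64 = 4894$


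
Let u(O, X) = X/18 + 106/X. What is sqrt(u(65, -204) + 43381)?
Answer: 3*sqrt(5570526)/34 ≈ 208.25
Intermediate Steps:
u(O, X) = 106/X + X/18 (u(O, X) = X*(1/18) + 106/X = X/18 + 106/X = 106/X + X/18)
sqrt(u(65, -204) + 43381) = sqrt((106/(-204) + (1/18)*(-204)) + 43381) = sqrt((106*(-1/204) - 34/3) + 43381) = sqrt((-53/102 - 34/3) + 43381) = sqrt(-403/34 + 43381) = sqrt(1474551/34) = 3*sqrt(5570526)/34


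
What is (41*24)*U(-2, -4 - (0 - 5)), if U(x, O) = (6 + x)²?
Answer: 15744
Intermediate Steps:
(41*24)*U(-2, -4 - (0 - 5)) = (41*24)*(6 - 2)² = 984*4² = 984*16 = 15744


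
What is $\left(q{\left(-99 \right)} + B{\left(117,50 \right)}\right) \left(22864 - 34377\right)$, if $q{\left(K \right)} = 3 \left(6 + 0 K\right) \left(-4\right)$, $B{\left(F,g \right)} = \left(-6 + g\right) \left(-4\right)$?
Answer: $2855224$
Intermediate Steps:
$B{\left(F,g \right)} = 24 - 4 g$
$q{\left(K \right)} = -72$ ($q{\left(K \right)} = 3 \left(6 + 0\right) \left(-4\right) = 3 \cdot 6 \left(-4\right) = 18 \left(-4\right) = -72$)
$\left(q{\left(-99 \right)} + B{\left(117,50 \right)}\right) \left(22864 - 34377\right) = \left(-72 + \left(24 - 200\right)\right) \left(22864 - 34377\right) = \left(-72 + \left(24 - 200\right)\right) \left(-11513\right) = \left(-72 - 176\right) \left(-11513\right) = \left(-248\right) \left(-11513\right) = 2855224$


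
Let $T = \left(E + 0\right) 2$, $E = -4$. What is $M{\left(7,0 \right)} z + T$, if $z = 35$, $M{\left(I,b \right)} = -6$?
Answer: $-218$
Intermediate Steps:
$T = -8$ ($T = \left(-4 + 0\right) 2 = \left(-4\right) 2 = -8$)
$M{\left(7,0 \right)} z + T = \left(-6\right) 35 - 8 = -210 - 8 = -218$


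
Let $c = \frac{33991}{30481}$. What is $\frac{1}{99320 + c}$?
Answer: $\frac{30481}{3027406911} \approx 1.0068 \cdot 10^{-5}$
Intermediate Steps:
$c = \frac{33991}{30481}$ ($c = 33991 \cdot \frac{1}{30481} = \frac{33991}{30481} \approx 1.1152$)
$\frac{1}{99320 + c} = \frac{1}{99320 + \frac{33991}{30481}} = \frac{1}{\frac{3027406911}{30481}} = \frac{30481}{3027406911}$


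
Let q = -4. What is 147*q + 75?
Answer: -513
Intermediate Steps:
147*q + 75 = 147*(-4) + 75 = -588 + 75 = -513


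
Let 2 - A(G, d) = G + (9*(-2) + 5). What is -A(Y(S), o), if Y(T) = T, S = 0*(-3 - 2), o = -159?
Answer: -15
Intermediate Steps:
S = 0 (S = 0*(-5) = 0)
A(G, d) = 15 - G (A(G, d) = 2 - (G + (9*(-2) + 5)) = 2 - (G + (-18 + 5)) = 2 - (G - 13) = 2 - (-13 + G) = 2 + (13 - G) = 15 - G)
-A(Y(S), o) = -(15 - 1*0) = -(15 + 0) = -1*15 = -15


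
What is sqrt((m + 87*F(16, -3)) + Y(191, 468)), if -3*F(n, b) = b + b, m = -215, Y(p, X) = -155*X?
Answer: I*sqrt(72581) ≈ 269.41*I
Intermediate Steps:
F(n, b) = -2*b/3 (F(n, b) = -(b + b)/3 = -2*b/3)
sqrt((m + 87*F(16, -3)) + Y(191, 468)) = sqrt((-215 + 87*(-2/3*(-3))) - 155*468) = sqrt((-215 + 87*2) - 72540) = sqrt((-215 + 174) - 72540) = sqrt(-41 - 72540) = sqrt(-72581) = I*sqrt(72581)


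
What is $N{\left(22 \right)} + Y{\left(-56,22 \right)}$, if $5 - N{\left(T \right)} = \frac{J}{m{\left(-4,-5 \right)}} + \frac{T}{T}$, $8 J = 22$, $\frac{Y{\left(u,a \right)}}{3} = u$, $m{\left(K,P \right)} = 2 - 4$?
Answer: $- \frac{1301}{8} \approx -162.63$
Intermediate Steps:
$m{\left(K,P \right)} = -2$
$Y{\left(u,a \right)} = 3 u$
$J = \frac{11}{4}$ ($J = \frac{1}{8} \cdot 22 = \frac{11}{4} \approx 2.75$)
$N{\left(T \right)} = \frac{43}{8}$ ($N{\left(T \right)} = 5 - \left(\frac{11}{4 \left(-2\right)} + \frac{T}{T}\right) = 5 - \left(\frac{11}{4} \left(- \frac{1}{2}\right) + 1\right) = 5 - \left(- \frac{11}{8} + 1\right) = 5 - - \frac{3}{8} = 5 + \frac{3}{8} = \frac{43}{8}$)
$N{\left(22 \right)} + Y{\left(-56,22 \right)} = \frac{43}{8} + 3 \left(-56\right) = \frac{43}{8} - 168 = - \frac{1301}{8}$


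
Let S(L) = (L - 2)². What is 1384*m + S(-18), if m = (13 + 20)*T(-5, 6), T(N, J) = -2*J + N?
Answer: -776024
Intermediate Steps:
T(N, J) = N - 2*J
S(L) = (-2 + L)²
m = -561 (m = (13 + 20)*(-5 - 2*6) = 33*(-5 - 12) = 33*(-17) = -561)
1384*m + S(-18) = 1384*(-561) + (-2 - 18)² = -776424 + (-20)² = -776424 + 400 = -776024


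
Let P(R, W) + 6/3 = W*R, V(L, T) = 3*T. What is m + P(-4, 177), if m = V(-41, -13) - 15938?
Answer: -16687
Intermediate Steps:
m = -15977 (m = 3*(-13) - 15938 = -39 - 15938 = -15977)
P(R, W) = -2 + R*W (P(R, W) = -2 + W*R = -2 + R*W)
m + P(-4, 177) = -15977 + (-2 - 4*177) = -15977 + (-2 - 708) = -15977 - 710 = -16687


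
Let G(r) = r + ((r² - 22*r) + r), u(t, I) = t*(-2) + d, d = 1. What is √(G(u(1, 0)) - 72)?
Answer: I*√51 ≈ 7.1414*I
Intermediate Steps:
u(t, I) = 1 - 2*t (u(t, I) = t*(-2) + 1 = -2*t + 1 = 1 - 2*t)
G(r) = r² - 20*r (G(r) = r + (r² - 21*r) = r² - 20*r)
√(G(u(1, 0)) - 72) = √((1 - 2*1)*(-20 + (1 - 2*1)) - 72) = √((1 - 2)*(-20 + (1 - 2)) - 72) = √(-(-20 - 1) - 72) = √(-1*(-21) - 72) = √(21 - 72) = √(-51) = I*√51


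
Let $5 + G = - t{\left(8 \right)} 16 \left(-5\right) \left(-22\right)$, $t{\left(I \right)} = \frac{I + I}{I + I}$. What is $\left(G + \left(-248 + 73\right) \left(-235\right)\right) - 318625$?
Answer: $-279265$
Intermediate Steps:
$t{\left(I \right)} = 1$ ($t{\left(I \right)} = \frac{2 I}{2 I} = 2 I \frac{1}{2 I} = 1$)
$G = -1765$ ($G = -5 - 1 \cdot 16 \left(-5\right) \left(-22\right) = -5 - 1 \left(-80\right) \left(-22\right) = -5 - \left(-80\right) \left(-22\right) = -5 - 1760 = -1765$)
$\left(G + \left(-248 + 73\right) \left(-235\right)\right) - 318625 = \left(-1765 + \left(-248 + 73\right) \left(-235\right)\right) - 318625 = \left(-1765 - -41125\right) - 318625 = \left(-1765 + 41125\right) - 318625 = 39360 - 318625 = -279265$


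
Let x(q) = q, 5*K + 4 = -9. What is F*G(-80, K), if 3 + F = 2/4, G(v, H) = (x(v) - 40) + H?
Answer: 613/2 ≈ 306.50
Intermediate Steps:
K = -13/5 (K = -⅘ + (⅕)*(-9) = -⅘ - 9/5 = -13/5 ≈ -2.6000)
G(v, H) = -40 + H + v (G(v, H) = (v - 40) + H = (-40 + v) + H = -40 + H + v)
F = -5/2 (F = -3 + 2/4 = -3 + 2*(¼) = -3 + ½ = -5/2 ≈ -2.5000)
F*G(-80, K) = -5*(-40 - 13/5 - 80)/2 = -5/2*(-613/5) = 613/2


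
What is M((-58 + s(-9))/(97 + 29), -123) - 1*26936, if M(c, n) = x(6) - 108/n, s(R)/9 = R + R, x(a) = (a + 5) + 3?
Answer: -1103766/41 ≈ -26921.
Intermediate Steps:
x(a) = 8 + a (x(a) = (5 + a) + 3 = 8 + a)
s(R) = 18*R (s(R) = 9*(R + R) = 9*(2*R) = 18*R)
M(c, n) = 14 - 108/n (M(c, n) = (8 + 6) - 108/n = 14 - 108/n)
M((-58 + s(-9))/(97 + 29), -123) - 1*26936 = (14 - 108/(-123)) - 1*26936 = (14 - 108*(-1/123)) - 26936 = (14 + 36/41) - 26936 = 610/41 - 26936 = -1103766/41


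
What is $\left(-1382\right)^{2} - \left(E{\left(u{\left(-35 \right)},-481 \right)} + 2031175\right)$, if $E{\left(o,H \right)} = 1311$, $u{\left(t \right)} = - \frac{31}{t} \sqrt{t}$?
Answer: $-122562$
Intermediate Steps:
$u{\left(t \right)} = - \frac{31}{\sqrt{t}}$
$\left(-1382\right)^{2} - \left(E{\left(u{\left(-35 \right)},-481 \right)} + 2031175\right) = \left(-1382\right)^{2} - \left(1311 + 2031175\right) = 1909924 - 2032486 = -122562$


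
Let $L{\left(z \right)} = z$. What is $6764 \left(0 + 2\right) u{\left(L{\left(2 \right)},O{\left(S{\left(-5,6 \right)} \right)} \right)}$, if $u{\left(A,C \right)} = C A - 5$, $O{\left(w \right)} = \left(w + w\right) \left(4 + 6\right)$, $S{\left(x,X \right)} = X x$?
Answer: $-16301240$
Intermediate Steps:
$O{\left(w \right)} = 20 w$ ($O{\left(w \right)} = 2 w 10 = 20 w$)
$u{\left(A,C \right)} = -5 + A C$ ($u{\left(A,C \right)} = A C - 5 = -5 + A C$)
$6764 \left(0 + 2\right) u{\left(L{\left(2 \right)},O{\left(S{\left(-5,6 \right)} \right)} \right)} = 6764 \left(0 + 2\right) \left(-5 + 2 \cdot 20 \cdot 6 \left(-5\right)\right) = 6764 \cdot 2 \left(-5 + 2 \cdot 20 \left(-30\right)\right) = 6764 \cdot 2 \left(-5 + 2 \left(-600\right)\right) = 6764 \cdot 2 \left(-5 - 1200\right) = 6764 \cdot 2 \left(-1205\right) = 6764 \left(-2410\right) = -16301240$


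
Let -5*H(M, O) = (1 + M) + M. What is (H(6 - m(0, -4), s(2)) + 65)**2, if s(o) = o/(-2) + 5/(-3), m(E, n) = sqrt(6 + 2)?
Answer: 97376/25 + 2496*sqrt(2)/25 ≈ 4036.2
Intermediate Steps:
m(E, n) = 2*sqrt(2) (m(E, n) = sqrt(8) = 2*sqrt(2))
s(o) = -5/3 - o/2 (s(o) = o*(-1/2) + 5*(-1/3) = -o/2 - 5/3 = -5/3 - o/2)
H(M, O) = -1/5 - 2*M/5 (H(M, O) = -((1 + M) + M)/5 = -(1 + 2*M)/5 = -1/5 - 2*M/5)
(H(6 - m(0, -4), s(2)) + 65)**2 = ((-1/5 - 2*(6 - 2*sqrt(2))/5) + 65)**2 = ((-1/5 + (-12/5 + 4*sqrt(2)/5)) + 65)**2 = ((-13/5 + 4*sqrt(2)/5) + 65)**2 = (312/5 + 4*sqrt(2)/5)**2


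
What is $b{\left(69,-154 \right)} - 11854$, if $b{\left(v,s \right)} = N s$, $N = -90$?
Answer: $2006$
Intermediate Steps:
$b{\left(v,s \right)} = - 90 s$
$b{\left(69,-154 \right)} - 11854 = \left(-90\right) \left(-154\right) - 11854 = 13860 - 11854 = 2006$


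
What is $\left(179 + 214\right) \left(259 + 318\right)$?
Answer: $226761$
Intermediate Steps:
$\left(179 + 214\right) \left(259 + 318\right) = 393 \cdot 577 = 226761$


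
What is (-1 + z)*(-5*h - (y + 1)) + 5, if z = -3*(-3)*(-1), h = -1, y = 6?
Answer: 25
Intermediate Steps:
z = -9 (z = 9*(-1) = -9)
(-1 + z)*(-5*h - (y + 1)) + 5 = (-1 - 9)*(-5*(-1) - (6 + 1)) + 5 = -10*(5 - 1*7) + 5 = -10*(5 - 7) + 5 = -10*(-2) + 5 = 20 + 5 = 25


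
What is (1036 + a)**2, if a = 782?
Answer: 3305124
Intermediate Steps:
(1036 + a)**2 = (1036 + 782)**2 = 1818**2 = 3305124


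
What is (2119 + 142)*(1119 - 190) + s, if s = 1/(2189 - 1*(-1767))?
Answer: 8309455365/3956 ≈ 2.1005e+6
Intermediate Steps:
s = 1/3956 (s = 1/(2189 + 1767) = 1/3956 ≈ 0.00025278)
(2119 + 142)*(1119 - 190) + s = (2119 + 142)*(1119 - 190) + 1/3956 = 2261*929 + 1/3956 = 2100469 + 1/3956 = 8309455365/3956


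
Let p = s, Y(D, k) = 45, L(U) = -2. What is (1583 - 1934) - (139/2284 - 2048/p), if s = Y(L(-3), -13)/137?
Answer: 604753549/102780 ≈ 5884.0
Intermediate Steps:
s = 45/137 ≈ 0.32847
p = 45/137 ≈ 0.32847
(1583 - 1934) - (139/2284 - 2048/p) = (1583 - 1934) - (139/2284 - 2048/45/137) = -351 - (139*(1/2284) - 2048*137/45) = -351 - (139/2284 - 280576/45) = -351 - 1*(-640829329/102780) = -351 + 640829329/102780 = 604753549/102780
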